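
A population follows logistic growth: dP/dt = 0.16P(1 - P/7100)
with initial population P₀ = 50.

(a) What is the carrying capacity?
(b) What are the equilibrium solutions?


Logistic ODE dP/dt = 0.16P(1 - P/7100) has equilibria where dP/dt = 0, i.e. P = 0 or P = 7100.
The coefficient (1 - P/K) = 0 when P = K, identifying K = 7100 as the carrying capacity.
(a) K = 7100; (b) equilibria P = 0 and P = 7100.


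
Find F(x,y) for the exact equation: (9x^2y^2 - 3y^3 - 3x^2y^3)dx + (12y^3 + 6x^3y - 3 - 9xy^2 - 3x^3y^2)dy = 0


Check exactness: ∂M/∂y = 18x^2y - 9y^2 - 9x^2y^2 and ∂N/∂x = 18x^2y - 9y^2 - 9x^2y^2; equal, so the equation is exact.
Integrate M with respect to x (treating y as constant): ∫M dx = 3x^3y^2 - 3xy^3 - x^3y^3 + h(y).
Differentiate w.r.t. y and set equal to N: the x-dependent terms already match, leaving h'(y) = 12y^3 - 3. Integrate: h(y) = 3y^4 - 3y.
So F(x,y) = 3y^4 + 3x^3y^2 - 3y - 3xy^3 - x^3y^3.
General solution: 3y^4 + 3x^3y^2 - 3y - 3xy^3 - x^3y^3 = C.


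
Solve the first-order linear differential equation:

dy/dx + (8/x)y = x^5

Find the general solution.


P(x) = 8/x ⇒ μ = x^8.
(x^8 y)' = x^8·x^5 = x^13.
Integrate: x^8 y = x^14/(14) + C.
Solve for y: y = (1/14)x^6 + C/x^8.


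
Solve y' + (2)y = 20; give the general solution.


P(x) = 2, Q(x) = 20; integrating factor μ = e^(2x).
(μ y)' = 20e^(2x) ⇒ μ y = 10e^(2x) + C.
Divide by μ: y = 10 + Ce^(-2x).


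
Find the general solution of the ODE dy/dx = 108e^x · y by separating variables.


Separate variables: dy/y = 108e^x dx.
Integrate: ln|y| = 108e^x + C₀.
Exponentiate: y = Ce^(108e^x).


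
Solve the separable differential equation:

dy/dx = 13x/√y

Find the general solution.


Separate: √y dy = 13x dx.
Integrate: (2/3)y^(3/2) = (13/2)x² + C.


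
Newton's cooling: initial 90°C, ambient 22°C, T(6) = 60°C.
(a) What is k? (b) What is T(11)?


Newton's law: T(t) = T_a + (T₀ - T_a)e^(-kt).
(a) Use T(6) = 60: (60 - 22)/(90 - 22) = e^(-k·6), so k = -ln(0.559)/6 ≈ 0.0970.
(b) Apply k to t = 11: T(11) = 22 + (68)e^(-1.067) ≈ 45.4°C.


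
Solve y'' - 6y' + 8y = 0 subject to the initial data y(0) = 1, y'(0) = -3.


Characteristic roots of r² - 6r + 8 = 0 are 4, 2.
General solution y = c₁ e^(4x) + c₂ e^(2x).
Apply y(0) = 1: c₁ + c₂ = 1. Apply y'(0) = -3: 4 c₁ + 2 c₂ = -3.
Solve: c₁ = -5/2, c₂ = 7/2.
Particular solution: y = -(5/2)e^(4x) + (7/2)e^(2x).


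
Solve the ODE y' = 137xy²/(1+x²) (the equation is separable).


Separate: dy/y² = 137x/(1+x²) dx.
Integrate LHS: ∫ dy/y² = -1/y.
Integrate RHS via u = 1+x²: (137/2)ln(1+x²) + C.
Result: -1/y = (137/2)ln(1+x²) + C.


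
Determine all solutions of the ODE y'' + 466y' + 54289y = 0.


Characteristic equation: r² + 466r + 54289 = 0, i.e. (r + 233)² = 0.
Repeated root r = -233; include an x factor for the second linearly independent solution.
General solution: y = (C₁ + C₂x)e^(-233x).


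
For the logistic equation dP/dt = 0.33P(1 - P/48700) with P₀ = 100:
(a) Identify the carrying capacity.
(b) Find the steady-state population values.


Logistic ODE dP/dt = 0.33P(1 - P/48700) has equilibria where dP/dt = 0, i.e. P = 0 or P = 48700.
The coefficient (1 - P/K) = 0 when P = K, identifying K = 48700 as the carrying capacity.
(a) K = 48700; (b) equilibria P = 0 and P = 48700.


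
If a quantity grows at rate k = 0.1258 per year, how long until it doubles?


Exponential growth: P(t) = P₀ e^(0.1258t). Set P(t)/P₀ = 2: e^(0.1258t) = 2.
Solve: t = ln(2)/0.1258 ≈ 5.51 years.


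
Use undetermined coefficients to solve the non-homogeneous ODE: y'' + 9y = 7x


Homogeneous: r² + 9 = 0 ⇒ r = ±3i, y_h = C₁cos(3x) + C₂sin(3x).
Polynomial forcing; try y_p = Ax + B. Then y_p'' + 9 y_p = 9(Ax + B) = 7x, so B = 0 and A = 7/9.
General solution: y = C₁cos(3x) + C₂sin(3x) + (7/9)x.


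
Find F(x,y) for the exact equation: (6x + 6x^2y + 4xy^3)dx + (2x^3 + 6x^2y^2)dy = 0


Check exactness: ∂M/∂y = 6x^2 + 12xy^2 and ∂N/∂x = 6x^2 + 12xy^2; equal, so the equation is exact.
Integrate M with respect to x (treating y as constant): ∫M dx = 3x^2 + 2x^3y + 2x^2y^3 + h(y).
Differentiate w.r.t. y and set equal to N: all terms match, so h'(y) = 0 and h is a constant absorbed into C.
General solution: 3x^2 + 2x^3y + 2x^2y^3 = C.


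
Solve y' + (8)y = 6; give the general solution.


P(x) = 8, Q(x) = 6; integrating factor μ = e^(8x).
(μ y)' = 6e^(8x) ⇒ μ y = (3/4)e^(8x) + C.
Divide by μ: y = 3/4 + Ce^(-8x).


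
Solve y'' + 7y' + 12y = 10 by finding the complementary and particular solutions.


Characteristic roots of r² + 7r + 12 = 0 are -4, -3.
y_h = C₁e^(-4x) + C₂e^(-3x).
Constant forcing; try y_p = A. Then 12A = 10 ⇒ A = 5/6.
General solution: y = C₁e^(-4x) + C₂e^(-3x) + 5/6.


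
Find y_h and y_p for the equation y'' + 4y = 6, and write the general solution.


Homogeneous part: r² + 4 = 0 ⇒ r = ±2i, so y_h = C₁cos(2x) + C₂sin(2x).
Try constant y_p = A; plug in: 4A = 6 ⇒ A = 3/2.
General solution: y = C₁cos(2x) + C₂sin(2x) + 3/2.


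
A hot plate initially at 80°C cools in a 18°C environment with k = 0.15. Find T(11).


Newton's law: dT/dt = -k(T - T_a) has solution T(t) = T_a + (T₀ - T_a)e^(-kt).
Plug in T_a = 18, T₀ = 80, k = 0.15, t = 11: T(11) = 18 + (62)e^(-1.65) ≈ 29.9°C.


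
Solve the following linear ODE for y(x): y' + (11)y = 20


P(x) = 11, Q(x) = 20; integrating factor μ = e^(11x).
(μ y)' = 20e^(11x) ⇒ μ y = (20/11)e^(11x) + C.
Divide by μ: y = 20/11 + Ce^(-11x).


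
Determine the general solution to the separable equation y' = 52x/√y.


Separate: √y dy = 52x dx.
Integrate: (2/3)y^(3/2) = 26x² + C.


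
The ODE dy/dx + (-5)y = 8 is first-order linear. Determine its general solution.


P(x) = -5 ⇒ μ = e^(-5x).
(μ y)' = 8e^(-5x) ⇒ μ y = -(8/5)e^(-5x) + C.
Divide by μ: y = -8/5 + Ce^(5x).


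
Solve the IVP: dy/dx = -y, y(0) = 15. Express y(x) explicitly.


General solution of y' = -y is y = Ce^(-x).
Apply y(0) = 15: C = 15.
Particular solution: y = 15e^(-x).


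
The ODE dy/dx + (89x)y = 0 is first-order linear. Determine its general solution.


P(x) = 89x ⇒ μ = e^((89/2)x²).
Q(x) = 0 so μ y is constant: y = Ce^(-(89/2)x²).


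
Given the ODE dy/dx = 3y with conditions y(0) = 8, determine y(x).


General solution of y' = 3y is y = Ce^(3x).
Apply y(0) = 8: C = 8.
Particular solution: y = 8e^(3x).


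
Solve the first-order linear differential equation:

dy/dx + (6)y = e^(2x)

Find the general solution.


P(x) = 6 ⇒ μ = e^(6x).
(μ y)' = e^(8x) ⇒ μ y = e^(8x)/8 + C.
Divide by μ: y = (1/8)e^(2x) + Ce^(-6x).


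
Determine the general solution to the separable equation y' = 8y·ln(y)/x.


Separate: dy/[y ln(y)] = 8 dx/x.
Substitute u = ln(y): du/u = 8 dx/x.
Integrate: ln|ln(y)| = 8ln|x| + C₀, hence ln(y) = C·x^8.


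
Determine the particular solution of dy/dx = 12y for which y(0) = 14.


General solution of y' = 12y is y = Ce^(12x).
Apply y(0) = 14: C = 14.
Particular solution: y = 14e^(12x).


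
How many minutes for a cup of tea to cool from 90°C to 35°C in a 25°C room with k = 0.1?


From T(t) = T_a + (T₀ - T_a)e^(-kt), set T(t) = 35:
(35 - 25) / (90 - 25) = e^(-0.1t), so t = -ln(0.154)/0.1 ≈ 18.7 minutes.


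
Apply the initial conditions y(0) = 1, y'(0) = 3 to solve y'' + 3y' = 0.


Characteristic roots of r² + 3r = 0 are -3, 0.
General solution y = c₁ e^(-3x) + c₂.
Apply y(0) = 1: c₁ + c₂ = 1. Apply y'(0) = 3: -3 c₁ + 0 c₂ = 3.
Solve: c₁ = -1, c₂ = 2.
Particular solution: y = -e^(-3x) + 2.


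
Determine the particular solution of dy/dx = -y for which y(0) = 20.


General solution of y' = -y is y = Ce^(-x).
Apply y(0) = 20: C = 20.
Particular solution: y = 20e^(-x).


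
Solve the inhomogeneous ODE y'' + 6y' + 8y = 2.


Characteristic roots of r² + 6r + 8 = 0 are -2, -4.
y_h = C₁e^(-2x) + C₂e^(-4x).
Constant forcing; try y_p = A. Then 8A = 2 ⇒ A = 1/4.
General solution: y = C₁e^(-2x) + C₂e^(-4x) + 1/4.


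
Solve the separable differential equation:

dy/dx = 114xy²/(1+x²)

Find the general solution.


Separate: dy/y² = 114x/(1+x²) dx.
Integrate LHS: ∫ dy/y² = -1/y.
Integrate RHS via u = 1+x²: 57ln(1+x²) + C.
Result: -1/y = 57ln(1+x²) + C.


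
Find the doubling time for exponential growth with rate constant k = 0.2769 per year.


Exponential growth: P(t) = P₀ e^(0.2769t). Set P(t)/P₀ = 2: e^(0.2769t) = 2.
Solve: t = ln(2)/0.2769 ≈ 2.50 years.


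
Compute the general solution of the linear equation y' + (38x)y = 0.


P(x) = 38x ⇒ μ = e^(19x²).
Q(x) = 0 so μ y is constant: y = Ce^(-19x²).


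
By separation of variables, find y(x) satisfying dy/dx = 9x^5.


Integrate both sides with respect to x: y = ∫ 9x^5 dx = (3/2)x^6 + C.


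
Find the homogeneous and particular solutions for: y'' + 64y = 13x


Homogeneous: r² + 64 = 0 ⇒ r = ±8i, y_h = C₁cos(8x) + C₂sin(8x).
Polynomial forcing; try y_p = Ax + B. Then y_p'' + 64 y_p = 64(Ax + B) = 13x, so B = 0 and A = 13/64.
General solution: y = C₁cos(8x) + C₂sin(8x) + (13/64)x.


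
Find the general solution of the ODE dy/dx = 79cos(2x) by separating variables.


g(y) = 1, so integrate directly: y = ∫ 79cos(2x) dx = (79/2)sin(2x) + C.


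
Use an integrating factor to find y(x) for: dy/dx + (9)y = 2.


P(x) = 9, Q(x) = 2; integrating factor μ = e^(9x).
(μ y)' = 2e^(9x) ⇒ μ y = (2/9)e^(9x) + C.
Divide by μ: y = 2/9 + Ce^(-9x).


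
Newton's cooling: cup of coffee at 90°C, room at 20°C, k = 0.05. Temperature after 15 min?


Newton's law: dT/dt = -k(T - T_a) has solution T(t) = T_a + (T₀ - T_a)e^(-kt).
Plug in T_a = 20, T₀ = 90, k = 0.05, t = 15: T(15) = 20 + (70)e^(-0.75) ≈ 53.1°C.


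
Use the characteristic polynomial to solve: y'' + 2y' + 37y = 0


Characteristic equation: r² + 2r + 37 = 0.
Discriminant is negative; roots r = -1 ± 6i (complex conjugate pair).
General solution uses e^(α x)(C₁ cos(β x) + C₂ sin(β x)): y = e^(-x)(C₁cos(6x) + C₂sin(6x)).


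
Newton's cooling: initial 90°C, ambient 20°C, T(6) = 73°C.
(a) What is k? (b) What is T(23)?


Newton's law: T(t) = T_a + (T₀ - T_a)e^(-kt).
(a) Use T(6) = 73: (73 - 20)/(90 - 20) = e^(-k·6), so k = -ln(0.757)/6 ≈ 0.0464.
(b) Apply k to t = 23: T(23) = 20 + (70)e^(-1.066) ≈ 44.1°C.


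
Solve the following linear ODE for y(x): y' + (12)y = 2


P(x) = 12, Q(x) = 2; integrating factor μ = e^(12x).
(μ y)' = 2e^(12x) ⇒ μ y = (1/6)e^(12x) + C.
Divide by μ: y = 1/6 + Ce^(-12x).


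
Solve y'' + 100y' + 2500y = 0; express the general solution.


Characteristic equation: r² + 100r + 2500 = 0, i.e. (r + 50)² = 0.
Repeated root r = -50; include an x factor for the second linearly independent solution.
General solution: y = (C₁ + C₂x)e^(-50x).


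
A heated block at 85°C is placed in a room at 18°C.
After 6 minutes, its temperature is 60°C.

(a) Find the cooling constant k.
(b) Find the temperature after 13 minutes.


Newton's law: T(t) = T_a + (T₀ - T_a)e^(-kt).
(a) Use T(6) = 60: (60 - 18)/(85 - 18) = e^(-k·6), so k = -ln(0.627)/6 ≈ 0.0778.
(b) Apply k to t = 13: T(13) = 18 + (67)e^(-1.012) ≈ 42.4°C.


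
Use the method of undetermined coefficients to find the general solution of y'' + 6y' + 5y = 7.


Characteristic roots of r² + 6r + 5 = 0 are -5, -1.
y_h = C₁e^(-5x) + C₂e^(-x).
Constant forcing; try y_p = A. Then 5A = 7 ⇒ A = 7/5.
General solution: y = C₁e^(-5x) + C₂e^(-x) + 7/5.


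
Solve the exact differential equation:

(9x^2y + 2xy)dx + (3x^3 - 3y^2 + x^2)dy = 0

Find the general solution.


Check exactness: ∂M/∂y = 9x^2 + 2x and ∂N/∂x = 9x^2 + 2x; equal, so the equation is exact.
Integrate M with respect to x (treating y as constant): ∫M dx = 3x^3y + x^2y + h(y).
Differentiate w.r.t. y and set equal to N: the x-dependent terms already match, leaving h'(y) = -3y^2. Integrate: h(y) = -y^3.
So F(x,y) = 3x^3y - y^3 + x^2y.
General solution: 3x^3y - y^3 + x^2y = C.


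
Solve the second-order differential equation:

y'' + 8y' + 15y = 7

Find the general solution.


Characteristic roots of r² + 8r + 15 = 0 are -5, -3.
y_h = C₁e^(-5x) + C₂e^(-3x).
Constant forcing; try y_p = A. Then 15A = 7 ⇒ A = 7/15.
General solution: y = C₁e^(-5x) + C₂e^(-3x) + 7/15.


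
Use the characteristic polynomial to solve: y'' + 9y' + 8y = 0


Characteristic equation: r² + 9r + 8 = 0.
Factor: (r + 1)(r + 8) = 0 ⇒ r = -1, -8 (distinct real).
General solution: y = C₁e^(-x) + C₂e^(-8x).


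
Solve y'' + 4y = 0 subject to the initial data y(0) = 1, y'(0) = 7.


Characteristic roots of r² + 4 = 0 are ±2i, so y = C₁cos(2x) + C₂sin(2x).
Apply y(0) = 1: C₁ = 1. Differentiate and apply y'(0) = 7: 2·C₂ = 7, so C₂ = 7/2.
Particular solution: y = cos(2x) + (7/2)sin(2x).


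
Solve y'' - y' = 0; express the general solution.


Characteristic equation: r² - r = 0.
Factor: (r - 1)(r - 0) = 0 ⇒ r = 1, 0 (distinct real).
General solution: y = C₁e^(x) + C₂.


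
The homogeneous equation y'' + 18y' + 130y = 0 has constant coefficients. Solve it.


Characteristic equation: r² + 18r + 130 = 0.
Discriminant is negative; roots r = -9 ± 7i (complex conjugate pair).
General solution uses e^(α x)(C₁ cos(β x) + C₂ sin(β x)): y = e^(-9x)(C₁cos(7x) + C₂sin(7x)).


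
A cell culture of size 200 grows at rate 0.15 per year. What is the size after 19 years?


The ODE dP/dt = 0.15P has solution P(t) = P(0)e^(0.15t).
Substitute P(0) = 200 and t = 19: P(19) = 200 e^(2.85) ≈ 3458.


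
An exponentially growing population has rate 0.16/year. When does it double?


Exponential growth: P(t) = P₀ e^(0.16t). Set P(t)/P₀ = 2: e^(0.16t) = 2.
Solve: t = ln(2)/0.16 ≈ 4.33 years.


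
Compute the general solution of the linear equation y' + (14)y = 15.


P(x) = 14, Q(x) = 15; integrating factor μ = e^(14x).
(μ y)' = 15e^(14x) ⇒ μ y = (15/14)e^(14x) + C.
Divide by μ: y = 15/14 + Ce^(-14x).


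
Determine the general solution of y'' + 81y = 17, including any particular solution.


Homogeneous part: r² + 81 = 0 ⇒ r = ±9i, so y_h = C₁cos(9x) + C₂sin(9x).
Try constant y_p = A; plug in: 81A = 17 ⇒ A = 17/81.
General solution: y = C₁cos(9x) + C₂sin(9x) + 17/81.


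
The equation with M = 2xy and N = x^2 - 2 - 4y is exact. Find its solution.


Check exactness: ∂M/∂y = 2x and ∂N/∂x = 2x; equal, so the equation is exact.
Integrate M with respect to x (treating y as constant): ∫M dx = x^2y + h(y).
Differentiate w.r.t. y and set equal to N: the x-dependent terms already match, leaving h'(y) = -2 - 4y. Integrate: h(y) = -2y - 2y^2.
So F(x,y) = x^2y - 2y - 2y^2.
General solution: x^2y - 2y - 2y^2 = C.


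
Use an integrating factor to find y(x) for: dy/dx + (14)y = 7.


P(x) = 14, Q(x) = 7; integrating factor μ = e^(14x).
(μ y)' = 7e^(14x) ⇒ μ y = (1/2)e^(14x) + C.
Divide by μ: y = 1/2 + Ce^(-14x).


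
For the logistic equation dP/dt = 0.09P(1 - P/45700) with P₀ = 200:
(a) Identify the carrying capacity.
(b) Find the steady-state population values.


Logistic ODE dP/dt = 0.09P(1 - P/45700) has equilibria where dP/dt = 0, i.e. P = 0 or P = 45700.
The coefficient (1 - P/K) = 0 when P = K, identifying K = 45700 as the carrying capacity.
(a) K = 45700; (b) equilibria P = 0 and P = 45700.


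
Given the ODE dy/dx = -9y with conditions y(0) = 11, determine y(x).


General solution of y' = -9y is y = Ce^(-9x).
Apply y(0) = 11: C = 11.
Particular solution: y = 11e^(-9x).


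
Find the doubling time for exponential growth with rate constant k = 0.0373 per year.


Exponential growth: P(t) = P₀ e^(0.0373t). Set P(t)/P₀ = 2: e^(0.0373t) = 2.
Solve: t = ln(2)/0.0373 ≈ 18.58 years.


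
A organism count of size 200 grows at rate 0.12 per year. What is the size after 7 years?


The ODE dP/dt = 0.12P has solution P(t) = P(0)e^(0.12t).
Substitute P(0) = 200 and t = 7: P(7) = 200 e^(0.84) ≈ 463.


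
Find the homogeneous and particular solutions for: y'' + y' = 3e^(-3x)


Characteristic roots of r² + r = 0 are 0, -1.
y_h = C₁ + C₂e^(-x).
Forcing exponent -3 is not a characteristic root; try y_p = Ae^(-3x).
Substitute: A·(9 + (1)·-3 + (0)) = A·6 = 3, so A = 1/2.
General solution: y = C₁ + C₂e^(-x) + (1/2)e^(-3x).


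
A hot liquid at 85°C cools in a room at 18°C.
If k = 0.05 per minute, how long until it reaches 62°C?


From T(t) = T_a + (T₀ - T_a)e^(-kt), set T(t) = 62:
(62 - 18) / (85 - 18) = e^(-0.05t), so t = -ln(0.657)/0.05 ≈ 8.4 minutes.


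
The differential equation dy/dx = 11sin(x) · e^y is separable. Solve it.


Separate: e^(-y) dy = 11sin(x) dx.
Integrate: -e^(-y) = -11cos(x) + C₀.
Rearrange: e^(-y) = 11cos(x) + C.


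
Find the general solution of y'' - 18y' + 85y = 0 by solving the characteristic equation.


Characteristic equation: r² - 18r + 85 = 0.
Discriminant is negative; roots r = 9 ± 2i (complex conjugate pair).
General solution uses e^(α x)(C₁ cos(β x) + C₂ sin(β x)): y = e^(9x)(C₁cos(2x) + C₂sin(2x)).


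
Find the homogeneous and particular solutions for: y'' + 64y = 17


Homogeneous part: r² + 64 = 0 ⇒ r = ±8i, so y_h = C₁cos(8x) + C₂sin(8x).
Try constant y_p = A; plug in: 64A = 17 ⇒ A = 17/64.
General solution: y = C₁cos(8x) + C₂sin(8x) + 17/64.


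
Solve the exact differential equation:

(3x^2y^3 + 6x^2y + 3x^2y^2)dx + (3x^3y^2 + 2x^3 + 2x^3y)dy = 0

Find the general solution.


Check exactness: ∂M/∂y = 9x^2y^2 + 6x^2 + 6x^2y and ∂N/∂x = 9x^2y^2 + 6x^2 + 6x^2y; equal, so the equation is exact.
Integrate M with respect to x (treating y as constant): ∫M dx = x^3y^3 + 2x^3y + x^3y^2 + h(y).
Differentiate w.r.t. y and set equal to N: all terms match, so h'(y) = 0 and h is a constant absorbed into C.
General solution: x^3y^3 + 2x^3y + x^3y^2 = C.


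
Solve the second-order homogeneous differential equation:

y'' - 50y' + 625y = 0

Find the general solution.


Characteristic equation: r² - 50r + 625 = 0, i.e. (r - 25)² = 0.
Repeated root r = 25; include an x factor for the second linearly independent solution.
General solution: y = (C₁ + C₂x)e^(25x).


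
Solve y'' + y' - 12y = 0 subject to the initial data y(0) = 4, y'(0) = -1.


Characteristic roots of r² + r - 12 = 0 are 3, -4.
General solution y = c₁ e^(3x) + c₂ e^(-4x).
Apply y(0) = 4: c₁ + c₂ = 4. Apply y'(0) = -1: 3 c₁ - 4 c₂ = -1.
Solve: c₁ = 15/7, c₂ = 13/7.
Particular solution: y = (15/7)e^(3x) + (13/7)e^(-4x).


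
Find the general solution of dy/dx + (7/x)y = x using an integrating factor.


P(x) = 7/x ⇒ μ = x^7.
(x^7 y)' = x^8 ⇒ x^7 y = x^9/(9) + C.
Solve for y: y = (1/9)x^2 + C/x^7.


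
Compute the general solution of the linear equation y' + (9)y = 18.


P(x) = 9, Q(x) = 18; integrating factor μ = e^(9x).
(μ y)' = 18e^(9x) ⇒ μ y = 2e^(9x) + C.
Divide by μ: y = 2 + Ce^(-9x).


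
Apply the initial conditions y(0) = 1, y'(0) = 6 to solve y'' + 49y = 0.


Characteristic roots of r² + 49 = 0 are ±7i, so y = C₁cos(7x) + C₂sin(7x).
Apply y(0) = 1: C₁ = 1. Differentiate and apply y'(0) = 6: 7·C₂ = 6, so C₂ = 6/7.
Particular solution: y = cos(7x) + (6/7)sin(7x).


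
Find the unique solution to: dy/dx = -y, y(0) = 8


General solution of y' = -y is y = Ce^(-x).
Apply y(0) = 8: C = 8.
Particular solution: y = 8e^(-x).


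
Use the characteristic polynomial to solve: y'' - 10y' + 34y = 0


Characteristic equation: r² - 10r + 34 = 0.
Discriminant is negative; roots r = 5 ± 3i (complex conjugate pair).
General solution uses e^(α x)(C₁ cos(β x) + C₂ sin(β x)): y = e^(5x)(C₁cos(3x) + C₂sin(3x)).


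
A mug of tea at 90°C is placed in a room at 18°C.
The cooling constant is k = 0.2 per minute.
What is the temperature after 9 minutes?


Newton's law: dT/dt = -k(T - T_a) has solution T(t) = T_a + (T₀ - T_a)e^(-kt).
Plug in T_a = 18, T₀ = 90, k = 0.2, t = 9: T(9) = 18 + (72)e^(-1.80) ≈ 29.9°C.


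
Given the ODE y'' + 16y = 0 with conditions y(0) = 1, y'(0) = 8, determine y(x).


Characteristic roots of r² + 16 = 0 are ±4i, so y = C₁cos(4x) + C₂sin(4x).
Apply y(0) = 1: C₁ = 1. Differentiate and apply y'(0) = 8: 4·C₂ = 8, so C₂ = 2.
Particular solution: y = cos(4x) + 2sin(4x).


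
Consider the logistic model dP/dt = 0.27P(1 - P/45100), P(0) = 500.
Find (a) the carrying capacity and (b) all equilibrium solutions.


Logistic ODE dP/dt = 0.27P(1 - P/45100) has equilibria where dP/dt = 0, i.e. P = 0 or P = 45100.
The coefficient (1 - P/K) = 0 when P = K, identifying K = 45100 as the carrying capacity.
(a) K = 45100; (b) equilibria P = 0 and P = 45100.


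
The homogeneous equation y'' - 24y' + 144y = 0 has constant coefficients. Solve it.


Characteristic equation: r² - 24r + 144 = 0, i.e. (r - 12)² = 0.
Repeated root r = 12; include an x factor for the second linearly independent solution.
General solution: y = (C₁ + C₂x)e^(12x).


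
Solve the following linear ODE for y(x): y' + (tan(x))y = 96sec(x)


P(x) = tan(x) ⇒ μ = e^(∫tan(x)dx) = sec(x).
(sec(x) y)' = 96sec²(x) ⇒ sec(x) y = 96tan(x) + C.
Multiply by cos(x): y = 96sin(x) + C·cos(x).


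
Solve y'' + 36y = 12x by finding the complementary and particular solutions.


Homogeneous: r² + 36 = 0 ⇒ r = ±6i, y_h = C₁cos(6x) + C₂sin(6x).
Polynomial forcing; try y_p = Ax + B. Then y_p'' + 36 y_p = 36(Ax + B) = 12x, so B = 0 and A = 1/3.
General solution: y = C₁cos(6x) + C₂sin(6x) + (1/3)x.


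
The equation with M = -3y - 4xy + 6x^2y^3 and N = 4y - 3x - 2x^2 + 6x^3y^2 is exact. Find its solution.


Check exactness: ∂M/∂y = -3 - 4x + 18x^2y^2 and ∂N/∂x = -3 - 4x + 18x^2y^2; equal, so the equation is exact.
Integrate M with respect to x (treating y as constant): ∫M dx = -3xy - 2x^2y + 2x^3y^3 + h(y).
Differentiate w.r.t. y and set equal to N: the x-dependent terms already match, leaving h'(y) = 4y. Integrate: h(y) = 2y^2.
So F(x,y) = 2y^2 - 3xy - 2x^2y + 2x^3y^3.
General solution: 2y^2 - 3xy - 2x^2y + 2x^3y^3 = C.


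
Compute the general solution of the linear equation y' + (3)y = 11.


P(x) = 3, Q(x) = 11; integrating factor μ = e^(3x).
(μ y)' = 11e^(3x) ⇒ μ y = (11/3)e^(3x) + C.
Divide by μ: y = 11/3 + Ce^(-3x).


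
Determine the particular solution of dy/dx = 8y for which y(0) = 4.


General solution of y' = 8y is y = Ce^(8x).
Apply y(0) = 4: C = 4.
Particular solution: y = 4e^(8x).


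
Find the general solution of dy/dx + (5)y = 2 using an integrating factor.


P(x) = 5, Q(x) = 2; integrating factor μ = e^(5x).
(μ y)' = 2e^(5x) ⇒ μ y = (2/5)e^(5x) + C.
Divide by μ: y = 2/5 + Ce^(-5x).


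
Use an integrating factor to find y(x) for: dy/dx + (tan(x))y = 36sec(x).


P(x) = tan(x) ⇒ μ = e^(∫tan(x)dx) = sec(x).
(sec(x) y)' = 36sec²(x) ⇒ sec(x) y = 36tan(x) + C.
Multiply by cos(x): y = 36sin(x) + C·cos(x).


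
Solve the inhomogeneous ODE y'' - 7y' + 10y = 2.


Characteristic roots of r² - 7r + 10 = 0 are 5, 2.
y_h = C₁e^(5x) + C₂e^(2x).
Forcing exponent 0 is not a characteristic root; try y_p = A.
Substitute: A·(0 + (-7)·0 + (10)) = A·10 = 2, so A = 1/5.
General solution: y = C₁e^(5x) + C₂e^(2x) + 1/5.


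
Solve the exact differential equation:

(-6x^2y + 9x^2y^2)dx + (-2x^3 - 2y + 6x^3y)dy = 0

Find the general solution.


Check exactness: ∂M/∂y = -6x^2 + 18x^2y and ∂N/∂x = -6x^2 + 18x^2y; equal, so the equation is exact.
Integrate M with respect to x (treating y as constant): ∫M dx = -2x^3y + 3x^3y^2 + h(y).
Differentiate w.r.t. y and set equal to N: the x-dependent terms already match, leaving h'(y) = -2y. Integrate: h(y) = -y^2.
So F(x,y) = -2x^3y - y^2 + 3x^3y^2.
General solution: -2x^3y - y^2 + 3x^3y^2 = C.


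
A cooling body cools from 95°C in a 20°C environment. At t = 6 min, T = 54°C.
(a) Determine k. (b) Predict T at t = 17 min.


Newton's law: T(t) = T_a + (T₀ - T_a)e^(-kt).
(a) Use T(6) = 54: (54 - 20)/(95 - 20) = e^(-k·6), so k = -ln(0.453)/6 ≈ 0.1319.
(b) Apply k to t = 17: T(17) = 20 + (75)e^(-2.242) ≈ 28.0°C.


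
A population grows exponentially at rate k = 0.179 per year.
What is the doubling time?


Exponential growth: P(t) = P₀ e^(0.179t). Set P(t)/P₀ = 2: e^(0.179t) = 2.
Solve: t = ln(2)/0.179 ≈ 3.87 years.


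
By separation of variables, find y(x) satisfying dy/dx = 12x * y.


Separate variables: dy/y = 12x dx.
Integrate: ln|y| = 6x^2 + C₀.
Exponentiate: y = Ce^(6x^2).


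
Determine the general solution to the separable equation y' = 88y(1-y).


Separate: dy/[y(1-y)] = 88 dx.
Partial fractions: 1/[y(1-y)] = 1/y + 1/(1-y).
Integrate: ln|y/(1-y)| = 88x + C₀.
Solve for y: y = 1/(1 + Ce^(-88x)).


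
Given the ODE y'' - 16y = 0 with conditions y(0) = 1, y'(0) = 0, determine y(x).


Characteristic roots of r² - 16 = 0 are -4, 4.
General solution y = c₁ e^(-4x) + c₂ e^(4x).
Apply y(0) = 1: c₁ + c₂ = 1. Apply y'(0) = 0: -4 c₁ + 4 c₂ = 0.
Solve: c₁ = 1/2, c₂ = 1/2.
Particular solution: y = (1/2)e^(-4x) + (1/2)e^(4x).


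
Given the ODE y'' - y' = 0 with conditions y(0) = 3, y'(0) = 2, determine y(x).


Characteristic roots of r² - r = 0 are 0, 1.
General solution y = c₁ + c₂ e^(x).
Apply y(0) = 3: c₁ + c₂ = 3. Apply y'(0) = 2: 0 c₁ + 1 c₂ = 2.
Solve: c₁ = 1, c₂ = 2.
Particular solution: y = 1 + 2e^(x).


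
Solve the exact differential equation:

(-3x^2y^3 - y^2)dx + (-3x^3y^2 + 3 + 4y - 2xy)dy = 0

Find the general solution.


Check exactness: ∂M/∂y = -9x^2y^2 - 2y and ∂N/∂x = -9x^2y^2 - 2y; equal, so the equation is exact.
Integrate M with respect to x (treating y as constant): ∫M dx = -x^3y^3 - xy^2 + h(y).
Differentiate w.r.t. y and set equal to N: the x-dependent terms already match, leaving h'(y) = 3 + 4y. Integrate: h(y) = 3y + 2y^2.
So F(x,y) = -x^3y^3 + 3y + 2y^2 - xy^2.
General solution: -x^3y^3 + 3y + 2y^2 - xy^2 = C.


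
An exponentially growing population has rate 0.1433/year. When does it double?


Exponential growth: P(t) = P₀ e^(0.1433t). Set P(t)/P₀ = 2: e^(0.1433t) = 2.
Solve: t = ln(2)/0.1433 ≈ 4.84 years.


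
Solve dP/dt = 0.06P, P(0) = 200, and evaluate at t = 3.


The ODE dP/dt = 0.06P has solution P(t) = P(0)e^(0.06t).
Substitute P(0) = 200 and t = 3: P(3) = 200 e^(0.18) ≈ 239.


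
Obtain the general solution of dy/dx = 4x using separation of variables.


Integrate both sides with respect to x: y = ∫ 4x dx = 2x^2 + C.


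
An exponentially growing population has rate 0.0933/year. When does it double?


Exponential growth: P(t) = P₀ e^(0.0933t). Set P(t)/P₀ = 2: e^(0.0933t) = 2.
Solve: t = ln(2)/0.0933 ≈ 7.43 years.


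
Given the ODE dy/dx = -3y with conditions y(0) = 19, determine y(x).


General solution of y' = -3y is y = Ce^(-3x).
Apply y(0) = 19: C = 19.
Particular solution: y = 19e^(-3x).


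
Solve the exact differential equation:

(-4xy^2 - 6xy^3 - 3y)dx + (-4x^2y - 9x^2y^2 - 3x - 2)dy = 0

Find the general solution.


Check exactness: ∂M/∂y = -8xy - 18xy^2 - 3 and ∂N/∂x = -8xy - 18xy^2 - 3; equal, so the equation is exact.
Integrate M with respect to x (treating y as constant): ∫M dx = -2x^2y^2 - 3x^2y^3 - 3xy + h(y).
Differentiate w.r.t. y and set equal to N: the x-dependent terms already match, leaving h'(y) = -2. Integrate: h(y) = -2y.
So F(x,y) = -2x^2y^2 - 3x^2y^3 - 3xy - 2y.
General solution: -2x^2y^2 - 3x^2y^3 - 3xy - 2y = C.


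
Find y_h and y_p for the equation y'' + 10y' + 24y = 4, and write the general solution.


Characteristic roots of r² + 10r + 24 = 0 are -6, -4.
y_h = C₁e^(-6x) + C₂e^(-4x).
Constant forcing; try y_p = A. Then 24A = 4 ⇒ A = 1/6.
General solution: y = C₁e^(-6x) + C₂e^(-4x) + 1/6.


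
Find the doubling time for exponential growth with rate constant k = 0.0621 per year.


Exponential growth: P(t) = P₀ e^(0.0621t). Set P(t)/P₀ = 2: e^(0.0621t) = 2.
Solve: t = ln(2)/0.0621 ≈ 11.16 years.


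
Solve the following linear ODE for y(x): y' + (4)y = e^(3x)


P(x) = 4 ⇒ μ = e^(4x).
(μ y)' = e^(7x) ⇒ μ y = e^(7x)/7 + C.
Divide by μ: y = (1/7)e^(3x) + Ce^(-4x).


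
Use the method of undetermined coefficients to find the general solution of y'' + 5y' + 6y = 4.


Characteristic roots of r² + 5r + 6 = 0 are -3, -2.
y_h = C₁e^(-3x) + C₂e^(-2x).
Constant forcing; try y_p = A. Then 6A = 4 ⇒ A = 2/3.
General solution: y = C₁e^(-3x) + C₂e^(-2x) + 2/3.


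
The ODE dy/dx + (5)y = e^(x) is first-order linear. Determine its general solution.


P(x) = 5 ⇒ μ = e^(5x).
(μ y)' = e^(6x) ⇒ μ y = e^(6x)/6 + C.
Divide by μ: y = (1/6)e^(x) + Ce^(-5x).


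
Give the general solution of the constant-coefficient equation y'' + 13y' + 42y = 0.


Characteristic equation: r² + 13r + 42 = 0.
Factor: (r + 7)(r + 6) = 0 ⇒ r = -7, -6 (distinct real).
General solution: y = C₁e^(-7x) + C₂e^(-6x).


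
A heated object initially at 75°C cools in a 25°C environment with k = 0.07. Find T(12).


Newton's law: dT/dt = -k(T - T_a) has solution T(t) = T_a + (T₀ - T_a)e^(-kt).
Plug in T_a = 25, T₀ = 75, k = 0.07, t = 12: T(12) = 25 + (50)e^(-0.84) ≈ 46.6°C.


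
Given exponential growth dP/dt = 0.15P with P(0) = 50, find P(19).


The ODE dP/dt = 0.15P has solution P(t) = P(0)e^(0.15t).
Substitute P(0) = 50 and t = 19: P(19) = 50 e^(2.85) ≈ 864.


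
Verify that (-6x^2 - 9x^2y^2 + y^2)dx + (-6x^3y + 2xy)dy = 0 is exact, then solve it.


Check exactness: ∂M/∂y = -18x^2y + 2y and ∂N/∂x = -18x^2y + 2y; equal, so the equation is exact.
Integrate M with respect to x (treating y as constant): ∫M dx = -2x^3 - 3x^3y^2 + xy^2 + h(y).
Differentiate w.r.t. y and set equal to N: all terms match, so h'(y) = 0 and h is a constant absorbed into C.
General solution: -2x^3 - 3x^3y^2 + xy^2 = C.


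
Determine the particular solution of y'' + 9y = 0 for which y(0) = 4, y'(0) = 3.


Characteristic roots of r² + 9 = 0 are ±3i, so y = C₁cos(3x) + C₂sin(3x).
Apply y(0) = 4: C₁ = 4. Differentiate and apply y'(0) = 3: 3·C₂ = 3, so C₂ = 1.
Particular solution: y = 4cos(3x) + sin(3x).


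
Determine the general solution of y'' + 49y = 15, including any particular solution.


Homogeneous part: r² + 49 = 0 ⇒ r = ±7i, so y_h = C₁cos(7x) + C₂sin(7x).
Try constant y_p = A; plug in: 49A = 15 ⇒ A = 15/49.
General solution: y = C₁cos(7x) + C₂sin(7x) + 15/49.


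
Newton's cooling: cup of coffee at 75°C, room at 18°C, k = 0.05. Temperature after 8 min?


Newton's law: dT/dt = -k(T - T_a) has solution T(t) = T_a + (T₀ - T_a)e^(-kt).
Plug in T_a = 18, T₀ = 75, k = 0.05, t = 8: T(8) = 18 + (57)e^(-0.40) ≈ 56.2°C.


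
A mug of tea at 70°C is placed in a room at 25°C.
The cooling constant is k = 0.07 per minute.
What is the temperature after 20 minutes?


Newton's law: dT/dt = -k(T - T_a) has solution T(t) = T_a + (T₀ - T_a)e^(-kt).
Plug in T_a = 25, T₀ = 70, k = 0.07, t = 20: T(20) = 25 + (45)e^(-1.40) ≈ 36.1°C.


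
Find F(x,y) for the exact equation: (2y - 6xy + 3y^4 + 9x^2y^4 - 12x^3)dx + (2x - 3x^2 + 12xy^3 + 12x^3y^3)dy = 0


Check exactness: ∂M/∂y = 2 - 6x + 12y^3 + 36x^2y^3 and ∂N/∂x = 2 - 6x + 12y^3 + 36x^2y^3; equal, so the equation is exact.
Integrate M with respect to x (treating y as constant): ∫M dx = 2xy - 3x^2y + 3xy^4 + 3x^3y^4 - 3x^4 + h(y).
Differentiate w.r.t. y and set equal to N: all terms match, so h'(y) = 0 and h is a constant absorbed into C.
General solution: 2xy - 3x^2y + 3xy^4 + 3x^3y^4 - 3x^4 = C.


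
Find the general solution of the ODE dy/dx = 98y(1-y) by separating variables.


Separate: dy/[y(1-y)] = 98 dx.
Partial fractions: 1/[y(1-y)] = 1/y + 1/(1-y).
Integrate: ln|y/(1-y)| = 98x + C₀.
Solve for y: y = 1/(1 + Ce^(-98x)).


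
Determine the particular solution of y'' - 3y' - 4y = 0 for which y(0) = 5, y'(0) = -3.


Characteristic roots of r² - 3r - 4 = 0 are 4, -1.
General solution y = c₁ e^(4x) + c₂ e^(-x).
Apply y(0) = 5: c₁ + c₂ = 5. Apply y'(0) = -3: 4 c₁ - 1 c₂ = -3.
Solve: c₁ = 2/5, c₂ = 23/5.
Particular solution: y = (2/5)e^(4x) + (23/5)e^(-x).


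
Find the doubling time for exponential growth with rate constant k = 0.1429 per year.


Exponential growth: P(t) = P₀ e^(0.1429t). Set P(t)/P₀ = 2: e^(0.1429t) = 2.
Solve: t = ln(2)/0.1429 ≈ 4.85 years.


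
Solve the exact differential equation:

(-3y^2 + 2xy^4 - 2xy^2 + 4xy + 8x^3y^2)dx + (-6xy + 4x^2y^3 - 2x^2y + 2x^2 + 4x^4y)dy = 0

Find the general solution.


Check exactness: ∂M/∂y = -6y + 8xy^3 - 4xy + 4x + 16x^3y and ∂N/∂x = -6y + 8xy^3 - 4xy + 4x + 16x^3y; equal, so the equation is exact.
Integrate M with respect to x (treating y as constant): ∫M dx = -3xy^2 + x^2y^4 - x^2y^2 + 2x^2y + 2x^4y^2 + h(y).
Differentiate w.r.t. y and set equal to N: all terms match, so h'(y) = 0 and h is a constant absorbed into C.
General solution: -3xy^2 + x^2y^4 - x^2y^2 + 2x^2y + 2x^4y^2 = C.


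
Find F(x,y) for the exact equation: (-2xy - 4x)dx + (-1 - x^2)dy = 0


Check exactness: ∂M/∂y = -2x and ∂N/∂x = -2x; equal, so the equation is exact.
Integrate M with respect to x (treating y as constant): ∫M dx = -x^2y - 2x^2 + h(y).
Differentiate w.r.t. y and set equal to N: the x-dependent terms already match, leaving h'(y) = -1. Integrate: h(y) = -y.
So F(x,y) = -y - x^2y - 2x^2.
General solution: -y - x^2y - 2x^2 = C.


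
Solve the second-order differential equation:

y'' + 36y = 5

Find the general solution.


Homogeneous part: r² + 36 = 0 ⇒ r = ±6i, so y_h = C₁cos(6x) + C₂sin(6x).
Try constant y_p = A; plug in: 36A = 5 ⇒ A = 5/36.
General solution: y = C₁cos(6x) + C₂sin(6x) + 5/36.


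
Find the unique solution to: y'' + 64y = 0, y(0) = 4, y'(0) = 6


Characteristic roots of r² + 64 = 0 are ±8i, so y = C₁cos(8x) + C₂sin(8x).
Apply y(0) = 4: C₁ = 4. Differentiate and apply y'(0) = 6: 8·C₂ = 6, so C₂ = 3/4.
Particular solution: y = 4cos(8x) + (3/4)sin(8x).


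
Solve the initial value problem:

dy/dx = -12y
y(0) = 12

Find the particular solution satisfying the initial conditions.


General solution of y' = -12y is y = Ce^(-12x).
Apply y(0) = 12: C = 12.
Particular solution: y = 12e^(-12x).


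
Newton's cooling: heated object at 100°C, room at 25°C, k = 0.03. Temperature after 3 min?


Newton's law: dT/dt = -k(T - T_a) has solution T(t) = T_a + (T₀ - T_a)e^(-kt).
Plug in T_a = 25, T₀ = 100, k = 0.03, t = 3: T(3) = 25 + (75)e^(-0.09) ≈ 93.5°C.


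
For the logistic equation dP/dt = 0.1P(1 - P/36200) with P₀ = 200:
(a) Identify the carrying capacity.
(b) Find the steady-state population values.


Logistic ODE dP/dt = 0.1P(1 - P/36200) has equilibria where dP/dt = 0, i.e. P = 0 or P = 36200.
The coefficient (1 - P/K) = 0 when P = K, identifying K = 36200 as the carrying capacity.
(a) K = 36200; (b) equilibria P = 0 and P = 36200.


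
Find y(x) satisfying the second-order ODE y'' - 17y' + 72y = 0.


Characteristic equation: r² - 17r + 72 = 0.
Factor: (r - 8)(r - 9) = 0 ⇒ r = 8, 9 (distinct real).
General solution: y = C₁e^(8x) + C₂e^(9x).


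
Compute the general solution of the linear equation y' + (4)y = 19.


P(x) = 4, Q(x) = 19; integrating factor μ = e^(4x).
(μ y)' = 19e^(4x) ⇒ μ y = (19/4)e^(4x) + C.
Divide by μ: y = 19/4 + Ce^(-4x).


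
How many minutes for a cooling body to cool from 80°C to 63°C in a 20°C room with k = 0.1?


From T(t) = T_a + (T₀ - T_a)e^(-kt), set T(t) = 63:
(63 - 20) / (80 - 20) = e^(-0.1t), so t = -ln(0.717)/0.1 ≈ 3.3 minutes.


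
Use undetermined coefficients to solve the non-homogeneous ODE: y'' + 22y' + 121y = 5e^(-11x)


Characteristic polynomial (r + 11)² = 0; repeated root r = -11.
y_h = (C₁ + C₂x)e^(-11x). Forcing matches the repeated root (resonance), so try y_p = Ax² e^(-11x).
Substitute and solve for A: 2A = 5, so A = 5/2.
General solution: y = (C₁ + C₂x + (5/2)x²)e^(-11x).


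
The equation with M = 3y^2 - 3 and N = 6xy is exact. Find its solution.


Check exactness: ∂M/∂y = 6y and ∂N/∂x = 6y; equal, so the equation is exact.
Integrate M with respect to x (treating y as constant): ∫M dx = 3xy^2 - 3x + h(y).
Differentiate w.r.t. y and set equal to N: all terms match, so h'(y) = 0 and h is a constant absorbed into C.
General solution: 3xy^2 - 3x = C.


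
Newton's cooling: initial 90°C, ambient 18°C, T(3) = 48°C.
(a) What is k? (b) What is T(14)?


Newton's law: T(t) = T_a + (T₀ - T_a)e^(-kt).
(a) Use T(3) = 48: (48 - 18)/(90 - 18) = e^(-k·3), so k = -ln(0.417)/3 ≈ 0.2918.
(b) Apply k to t = 14: T(14) = 18 + (72)e^(-4.086) ≈ 19.2°C.


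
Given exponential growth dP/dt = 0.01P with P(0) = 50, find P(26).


The ODE dP/dt = 0.01P has solution P(t) = P(0)e^(0.01t).
Substitute P(0) = 50 and t = 26: P(26) = 50 e^(0.26) ≈ 65.


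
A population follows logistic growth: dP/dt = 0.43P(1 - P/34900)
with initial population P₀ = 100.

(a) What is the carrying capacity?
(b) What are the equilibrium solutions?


Logistic ODE dP/dt = 0.43P(1 - P/34900) has equilibria where dP/dt = 0, i.e. P = 0 or P = 34900.
The coefficient (1 - P/K) = 0 when P = K, identifying K = 34900 as the carrying capacity.
(a) K = 34900; (b) equilibria P = 0 and P = 34900.


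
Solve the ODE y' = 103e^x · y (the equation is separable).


Separate variables: dy/y = 103e^x dx.
Integrate: ln|y| = 103e^x + C₀.
Exponentiate: y = Ce^(103e^x).


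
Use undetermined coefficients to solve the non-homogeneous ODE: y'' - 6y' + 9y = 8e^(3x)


Characteristic polynomial (r - 3)² = 0; repeated root r = 3.
y_h = (C₁ + C₂x)e^(3x). Forcing matches the repeated root (resonance), so try y_p = Ax² e^(3x).
Substitute and solve for A: 2A = 8, so A = 4.
General solution: y = (C₁ + C₂x + 4x²)e^(3x).


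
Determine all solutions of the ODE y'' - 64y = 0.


Characteristic equation: r² - 64 = 0.
Factor: (r - 8)(r + 8) = 0 ⇒ r = 8, -8 (distinct real).
General solution: y = C₁e^(8x) + C₂e^(-8x).


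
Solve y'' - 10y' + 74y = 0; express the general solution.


Characteristic equation: r² - 10r + 74 = 0.
Discriminant is negative; roots r = 5 ± 7i (complex conjugate pair).
General solution uses e^(α x)(C₁ cos(β x) + C₂ sin(β x)): y = e^(5x)(C₁cos(7x) + C₂sin(7x)).


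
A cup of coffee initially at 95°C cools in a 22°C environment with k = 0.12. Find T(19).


Newton's law: dT/dt = -k(T - T_a) has solution T(t) = T_a + (T₀ - T_a)e^(-kt).
Plug in T_a = 22, T₀ = 95, k = 0.12, t = 19: T(19) = 22 + (73)e^(-2.28) ≈ 29.5°C.


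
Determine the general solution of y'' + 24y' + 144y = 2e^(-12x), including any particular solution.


Characteristic polynomial (r + 12)² = 0; repeated root r = -12.
y_h = (C₁ + C₂x)e^(-12x). Forcing matches the repeated root (resonance), so try y_p = Ax² e^(-12x).
Substitute and solve for A: 2A = 2, so A = 1.
General solution: y = (C₁ + C₂x + x²)e^(-12x).


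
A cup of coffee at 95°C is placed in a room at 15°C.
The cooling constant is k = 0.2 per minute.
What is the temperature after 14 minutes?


Newton's law: dT/dt = -k(T - T_a) has solution T(t) = T_a + (T₀ - T_a)e^(-kt).
Plug in T_a = 15, T₀ = 95, k = 0.2, t = 14: T(14) = 15 + (80)e^(-2.80) ≈ 19.9°C.


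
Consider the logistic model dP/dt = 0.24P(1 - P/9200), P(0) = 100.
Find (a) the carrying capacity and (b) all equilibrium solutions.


Logistic ODE dP/dt = 0.24P(1 - P/9200) has equilibria where dP/dt = 0, i.e. P = 0 or P = 9200.
The coefficient (1 - P/K) = 0 when P = K, identifying K = 9200 as the carrying capacity.
(a) K = 9200; (b) equilibria P = 0 and P = 9200.
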